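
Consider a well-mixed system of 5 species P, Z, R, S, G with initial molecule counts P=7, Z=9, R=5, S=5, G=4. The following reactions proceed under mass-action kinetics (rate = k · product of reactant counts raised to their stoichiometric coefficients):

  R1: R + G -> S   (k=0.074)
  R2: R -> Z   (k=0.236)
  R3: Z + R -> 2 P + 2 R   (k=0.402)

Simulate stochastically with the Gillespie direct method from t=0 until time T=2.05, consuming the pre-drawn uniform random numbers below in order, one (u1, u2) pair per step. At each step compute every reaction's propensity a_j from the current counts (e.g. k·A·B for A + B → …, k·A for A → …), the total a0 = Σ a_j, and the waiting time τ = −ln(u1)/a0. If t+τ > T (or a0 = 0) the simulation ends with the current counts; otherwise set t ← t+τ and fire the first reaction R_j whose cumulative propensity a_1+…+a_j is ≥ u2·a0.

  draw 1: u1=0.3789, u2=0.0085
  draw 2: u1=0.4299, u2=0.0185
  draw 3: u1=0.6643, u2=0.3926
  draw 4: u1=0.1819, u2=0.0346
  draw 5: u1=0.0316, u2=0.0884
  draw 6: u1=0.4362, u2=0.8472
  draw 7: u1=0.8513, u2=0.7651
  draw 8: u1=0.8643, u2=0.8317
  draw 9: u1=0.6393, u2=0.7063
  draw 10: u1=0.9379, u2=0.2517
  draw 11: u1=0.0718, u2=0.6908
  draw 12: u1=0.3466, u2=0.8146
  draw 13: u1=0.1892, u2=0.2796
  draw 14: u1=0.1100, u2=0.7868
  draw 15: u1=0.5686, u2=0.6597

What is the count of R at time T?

t=0.000: P=7 Z=9 R=5 S=5 G=4
Draw 1: a1=1.480, a2=1.180, a3=18.090, a0=20.750; τ=−ln(0.3789)/20.750=0.047 → t=0.047; u2·a0=0.0085·20.750=0.176 ≤ a1=1.480 → R1 fires; P=7 Z=9 R=4 S=6 G=3
Draw 2: a1=0.888, a2=0.944, a3=14.472, a0=16.304; τ=−ln(0.4299)/16.304=0.052 → t=0.099; u2·a0=0.0185·16.304=0.302 ≤ a1=0.888 → R1 fires; P=7 Z=9 R=3 S=7 G=2
Draw 3: a1=0.444, a2=0.708, a3=10.854, a0=12.006; τ=−ln(0.6643)/12.006=0.034 → t=0.133; u2·a0=0.3926·12.006=4.714; a1+a2=1.152 < 4.714 ≤ a1+…+a3=12.006 → R3 fires; P=9 Z=8 R=4 S=7 G=2
Draw 4: a1=0.592, a2=0.944, a3=12.864, a0=14.400; τ=−ln(0.1819)/14.400=0.118 → t=0.251; u2·a0=0.0346·14.400=0.498 ≤ a1=0.592 → R1 fires; P=9 Z=8 R=3 S=8 G=1
Draw 5: a1=0.222, a2=0.708, a3=9.648, a0=10.578; τ=−ln(0.0316)/10.578=0.327 → t=0.578; u2·a0=0.0884·10.578=0.935; a1+a2=0.930 < 0.935 ≤ a1+…+a3=10.578 → R3 fires; P=11 Z=7 R=4 S=8 G=1
Draw 6: a1=0.296, a2=0.944, a3=11.256, a0=12.496; τ=−ln(0.4362)/12.496=0.066 → t=0.644; u2·a0=0.8472·12.496=10.587; a1+a2=1.240 < 10.587 ≤ a1+…+a3=12.496 → R3 fires; P=13 Z=6 R=5 S=8 G=1
Draw 7: a1=0.370, a2=1.180, a3=12.060, a0=13.610; τ=−ln(0.8513)/13.610=0.012 → t=0.656; u2·a0=0.7651·13.610=10.413; a1+a2=1.550 < 10.413 ≤ a1+…+a3=13.610 → R3 fires; P=15 Z=5 R=6 S=8 G=1
Draw 8: a1=0.444, a2=1.416, a3=12.060, a0=13.920; τ=−ln(0.8643)/13.920=0.010 → t=0.666; u2·a0=0.8317·13.920=11.577; a1+a2=1.860 < 11.577 ≤ a1+…+a3=13.920 → R3 fires; P=17 Z=4 R=7 S=8 G=1
Draw 9: a1=0.518, a2=1.652, a3=11.256, a0=13.426; τ=−ln(0.6393)/13.426=0.033 → t=0.700; u2·a0=0.7063·13.426=9.483; a1+a2=2.170 < 9.483 ≤ a1+…+a3=13.426 → R3 fires; P=19 Z=3 R=8 S=8 G=1
Draw 10: a1=0.592, a2=1.888, a3=9.648, a0=12.128; τ=−ln(0.9379)/12.128=0.005 → t=0.705; u2·a0=0.2517·12.128=3.053; a1+a2=2.480 < 3.053 ≤ a1+…+a3=12.128 → R3 fires; P=21 Z=2 R=9 S=8 G=1
Draw 11: a1=0.666, a2=2.124, a3=7.236, a0=10.026; τ=−ln(0.0718)/10.026=0.263 → t=0.968; u2·a0=0.6908·10.026=6.926; a1+a2=2.790 < 6.926 ≤ a1+…+a3=10.026 → R3 fires; P=23 Z=1 R=10 S=8 G=1
Draw 12: a1=0.740, a2=2.360, a3=4.020, a0=7.120; τ=−ln(0.3466)/7.120=0.149 → t=1.116; u2·a0=0.8146·7.120=5.800; a1+a2=3.100 < 5.800 ≤ a1+…+a3=7.120 → R3 fires; P=25 Z=0 R=11 S=8 G=1
Draw 13: a1=0.814, a2=2.596, a3=0.000, a0=3.410; τ=−ln(0.1892)/3.410=0.488 → t=1.605; u2·a0=0.2796·3.410=0.953; a1=0.814 < 0.953 ≤ a1+a2=3.410 → R2 fires; P=25 Z=1 R=10 S=8 G=1
Draw 14: a1=0.740, a2=2.360, a3=4.020, a0=7.120; τ=−ln(0.1100)/7.120=0.310 → t=1.915; u2·a0=0.7868·7.120=5.602; a1+a2=3.100 < 5.602 ≤ a1+…+a3=7.120 → R3 fires; P=27 Z=0 R=11 S=8 G=1
Draw 15: a1=0.814, a2=2.596, a3=0.000, a0=3.410; τ=−ln(0.5686)/3.410=0.166 → t=2.080 > T=2.05: stop.
Read off R at T=2.05: 11

R at T = 11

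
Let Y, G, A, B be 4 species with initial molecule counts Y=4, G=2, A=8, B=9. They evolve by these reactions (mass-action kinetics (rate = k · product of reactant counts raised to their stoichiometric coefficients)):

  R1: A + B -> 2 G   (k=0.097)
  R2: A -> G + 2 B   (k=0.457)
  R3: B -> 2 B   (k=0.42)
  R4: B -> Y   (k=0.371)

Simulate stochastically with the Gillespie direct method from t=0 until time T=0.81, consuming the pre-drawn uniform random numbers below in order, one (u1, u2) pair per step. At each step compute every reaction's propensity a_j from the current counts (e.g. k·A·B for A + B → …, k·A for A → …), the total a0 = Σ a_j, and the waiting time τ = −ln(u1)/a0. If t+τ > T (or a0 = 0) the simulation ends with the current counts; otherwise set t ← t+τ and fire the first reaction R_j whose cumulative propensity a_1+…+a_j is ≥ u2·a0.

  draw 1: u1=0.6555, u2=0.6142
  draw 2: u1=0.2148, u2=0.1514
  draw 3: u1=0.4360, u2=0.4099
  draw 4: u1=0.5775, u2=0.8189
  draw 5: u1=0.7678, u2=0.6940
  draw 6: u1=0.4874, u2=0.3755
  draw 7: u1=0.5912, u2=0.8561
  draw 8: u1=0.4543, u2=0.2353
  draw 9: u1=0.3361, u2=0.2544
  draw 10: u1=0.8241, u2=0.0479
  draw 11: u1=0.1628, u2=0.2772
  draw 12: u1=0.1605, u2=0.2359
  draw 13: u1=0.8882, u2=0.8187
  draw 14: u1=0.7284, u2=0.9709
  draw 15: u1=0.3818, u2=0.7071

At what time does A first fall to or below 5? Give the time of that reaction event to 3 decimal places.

Threshold first reached at t = 0.241

t=0.000: Y=4 G=2 A=8 B=9
Draw 1: a1=6.984, a2=3.656, a3=3.780, a4=3.339, a0=17.759; τ=−ln(0.6555)/17.759=0.024 → t=0.024; u2·a0=0.6142·17.759=10.908; a1+a2=10.640 < 10.908 ≤ a1+…+a3=14.420 → R3 fires; Y=4 G=2 A=8 B=10
Draw 2: a1=7.760, a2=3.656, a3=4.200, a4=3.710, a0=19.326; τ=−ln(0.2148)/19.326=0.080 → t=0.103; u2·a0=0.1514·19.326=2.926 ≤ a1=7.760 → R1 fires; Y=4 G=4 A=7 B=9
Draw 3: a1=6.111, a2=3.199, a3=3.780, a4=3.339, a0=16.429; τ=−ln(0.4360)/16.429=0.051 → t=0.154; u2·a0=0.4099·16.429=6.734; a1=6.111 < 6.734 ≤ a1+a2=9.310 → R2 fires; Y=4 G=5 A=6 B=11
Draw 4: a1=6.402, a2=2.742, a3=4.620, a4=4.081, a0=17.845; τ=−ln(0.5775)/17.845=0.031 → t=0.185; u2·a0=0.8189·17.845=14.613; a1+…+a3=13.764 < 14.613 ≤ a1+…+a4=17.845 → R4 fires; Y=5 G=5 A=6 B=10
Draw 5: a1=5.820, a2=2.742, a3=4.200, a4=3.710, a0=16.472; τ=−ln(0.7678)/16.472=0.016 → t=0.201; u2·a0=0.6940·16.472=11.432; a1+a2=8.562 < 11.432 ≤ a1+…+a3=12.762 → R3 fires; Y=5 G=5 A=6 B=11
Draw 6: a1=6.402, a2=2.742, a3=4.620, a4=4.081, a0=17.845; τ=−ln(0.4874)/17.845=0.040 → t=0.241; u2·a0=0.3755·17.845=6.701; a1=6.402 < 6.701 ≤ a1+a2=9.144 → R2 fires; Y=5 G=6 A=5 B=13
Draw 7: a1=6.305, a2=2.285, a3=5.460, a4=4.823, a0=18.873; τ=−ln(0.5912)/18.873=0.028 → t=0.269; u2·a0=0.8561·18.873=16.157; a1+…+a3=14.050 < 16.157 ≤ a1+…+a4=18.873 → R4 fires; Y=6 G=6 A=5 B=12
Draw 8: a1=5.820, a2=2.285, a3=5.040, a4=4.452, a0=17.597; τ=−ln(0.4543)/17.597=0.045 → t=0.314; u2·a0=0.2353·17.597=4.141 ≤ a1=5.820 → R1 fires; Y=6 G=8 A=4 B=11
Draw 9: a1=4.268, a2=1.828, a3=4.620, a4=4.081, a0=14.797; τ=−ln(0.3361)/14.797=0.074 → t=0.387; u2·a0=0.2544·14.797=3.764 ≤ a1=4.268 → R1 fires; Y=6 G=10 A=3 B=10
Draw 10: a1=2.910, a2=1.371, a3=4.200, a4=3.710, a0=12.191; τ=−ln(0.8241)/12.191=0.016 → t=0.403; u2·a0=0.0479·12.191=0.584 ≤ a1=2.910 → R1 fires; Y=6 G=12 A=2 B=9
Draw 11: a1=1.746, a2=0.914, a3=3.780, a4=3.339, a0=9.779; τ=−ln(0.1628)/9.779=0.186 → t=0.589; u2·a0=0.2772·9.779=2.711; a1+a2=2.660 < 2.711 ≤ a1+…+a3=6.440 → R3 fires; Y=6 G=12 A=2 B=10
Draw 12: a1=1.940, a2=0.914, a3=4.200, a4=3.710, a0=10.764; τ=−ln(0.1605)/10.764=0.170 → t=0.759; u2·a0=0.2359·10.764=2.539; a1=1.940 < 2.539 ≤ a1+a2=2.854 → R2 fires; Y=6 G=13 A=1 B=12
Draw 13: a1=1.164, a2=0.457, a3=5.040, a4=4.452, a0=11.113; τ=−ln(0.8882)/11.113=0.011 → t=0.769; u2·a0=0.8187·11.113=9.098; a1+…+a3=6.661 < 9.098 ≤ a1+…+a4=11.113 → R4 fires; Y=7 G=13 A=1 B=11
Draw 14: a1=1.067, a2=0.457, a3=4.620, a4=4.081, a0=10.225; τ=−ln(0.7284)/10.225=0.031 → t=0.800; u2·a0=0.9709·10.225=9.927; a1+…+a3=6.144 < 9.927 ≤ a1+…+a4=10.225 → R4 fires; Y=8 G=13 A=1 B=10
Draw 15: a1=0.970, a2=0.457, a3=4.200, a4=3.710, a0=9.337; τ=−ln(0.3818)/9.337=0.103 → t=0.904 > T=0.81: stop.
A first becomes ≤ 5 when it reaches 5 at the event at t=0.241.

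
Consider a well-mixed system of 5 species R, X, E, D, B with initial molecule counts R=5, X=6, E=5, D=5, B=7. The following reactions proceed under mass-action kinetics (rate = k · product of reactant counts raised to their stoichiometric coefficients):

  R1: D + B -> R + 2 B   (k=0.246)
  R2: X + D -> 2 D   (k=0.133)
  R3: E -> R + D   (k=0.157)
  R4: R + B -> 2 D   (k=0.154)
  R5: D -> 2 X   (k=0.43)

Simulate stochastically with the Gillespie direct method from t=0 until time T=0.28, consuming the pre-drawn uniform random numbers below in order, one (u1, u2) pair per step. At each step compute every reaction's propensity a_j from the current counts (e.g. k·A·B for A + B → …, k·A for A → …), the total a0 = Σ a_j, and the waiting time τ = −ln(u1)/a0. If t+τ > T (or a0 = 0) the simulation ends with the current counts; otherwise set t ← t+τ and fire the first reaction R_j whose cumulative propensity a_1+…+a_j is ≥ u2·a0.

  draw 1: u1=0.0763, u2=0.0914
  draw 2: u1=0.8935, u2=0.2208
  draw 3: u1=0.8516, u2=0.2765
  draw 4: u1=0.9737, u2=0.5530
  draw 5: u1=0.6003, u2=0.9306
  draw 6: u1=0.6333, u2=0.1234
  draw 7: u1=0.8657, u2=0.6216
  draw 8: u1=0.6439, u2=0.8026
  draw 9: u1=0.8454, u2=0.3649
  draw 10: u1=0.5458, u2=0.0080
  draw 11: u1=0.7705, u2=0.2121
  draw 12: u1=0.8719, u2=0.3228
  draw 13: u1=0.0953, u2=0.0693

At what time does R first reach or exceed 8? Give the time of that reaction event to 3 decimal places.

Threshold first reached at t = 0.136

t=0.000: R=5 X=6 E=5 D=5 B=7
Draw 1: a1=8.610, a2=3.990, a3=0.785, a4=5.390, a5=2.150, a0=20.925; τ=−ln(0.0763)/20.925=0.123 → t=0.123; u2·a0=0.0914·20.925=1.913 ≤ a1=8.610 → R1 fires; R=6 X=6 E=5 D=4 B=8
Draw 2: a1=7.872, a2=3.192, a3=0.785, a4=7.392, a5=1.720, a0=20.961; τ=−ln(0.8935)/20.961=0.005 → t=0.128; u2·a0=0.2208·20.961=4.628 ≤ a1=7.872 → R1 fires; R=7 X=6 E=5 D=3 B=9
Draw 3: a1=6.642, a2=2.394, a3=0.785, a4=9.702, a5=1.290, a0=20.813; τ=−ln(0.8516)/20.813=0.008 → t=0.136; u2·a0=0.2765·20.813=5.755 ≤ a1=6.642 → R1 fires; R=8 X=6 E=5 D=2 B=10
Draw 4: a1=4.920, a2=1.596, a3=0.785, a4=12.320, a5=0.860, a0=20.481; τ=−ln(0.9737)/20.481=0.001 → t=0.137; u2·a0=0.5530·20.481=11.326; a1+…+a3=7.301 < 11.326 ≤ a1+…+a4=19.621 → R4 fires; R=7 X=6 E=5 D=4 B=9
Draw 5: a1=8.856, a2=3.192, a3=0.785, a4=9.702, a5=1.720, a0=24.255; τ=−ln(0.6003)/24.255=0.021 → t=0.158; u2·a0=0.9306·24.255=22.572; a1+…+a4=22.535 < 22.572 ≤ a1+…+a5=24.255 → R5 fires; R=7 X=8 E=5 D=3 B=9
Draw 6: a1=6.642, a2=3.192, a3=0.785, a4=9.702, a5=1.290, a0=21.611; τ=−ln(0.6333)/21.611=0.021 → t=0.180; u2·a0=0.1234·21.611=2.667 ≤ a1=6.642 → R1 fires; R=8 X=8 E=5 D=2 B=10
Draw 7: a1=4.920, a2=2.128, a3=0.785, a4=12.320, a5=0.860, a0=21.013; τ=−ln(0.8657)/21.013=0.007 → t=0.186; u2·a0=0.6216·21.013=13.062; a1+…+a3=7.833 < 13.062 ≤ a1+…+a4=20.153 → R4 fires; R=7 X=8 E=5 D=4 B=9
Draw 8: a1=8.856, a2=4.256, a3=0.785, a4=9.702, a5=1.720, a0=25.319; τ=−ln(0.6439)/25.319=0.017 → t=0.204; u2·a0=0.8026·25.319=20.321; a1+…+a3=13.897 < 20.321 ≤ a1+…+a4=23.599 → R4 fires; R=6 X=8 E=5 D=6 B=8
Draw 9: a1=11.808, a2=6.384, a3=0.785, a4=7.392, a5=2.580, a0=28.949; τ=−ln(0.8454)/28.949=0.006 → t=0.210; u2·a0=0.3649·28.949=10.563 ≤ a1=11.808 → R1 fires; R=7 X=8 E=5 D=5 B=9
Draw 10: a1=11.070, a2=5.320, a3=0.785, a4=9.702, a5=2.150, a0=29.027; τ=−ln(0.5458)/29.027=0.021 → t=0.230; u2·a0=0.0080·29.027=0.232 ≤ a1=11.070 → R1 fires; R=8 X=8 E=5 D=4 B=10
Draw 11: a1=9.840, a2=4.256, a3=0.785, a4=12.320, a5=1.720, a0=28.921; τ=−ln(0.7705)/28.921=0.009 → t=0.239; u2·a0=0.2121·28.921=6.134 ≤ a1=9.840 → R1 fires; R=9 X=8 E=5 D=3 B=11
Draw 12: a1=8.118, a2=3.192, a3=0.785, a4=15.246, a5=1.290, a0=28.631; τ=−ln(0.8719)/28.631=0.005 → t=0.244; u2·a0=0.3228·28.631=9.242; a1=8.118 < 9.242 ≤ a1+a2=11.310 → R2 fires; R=9 X=7 E=5 D=4 B=11
Draw 13: a1=10.824, a2=3.724, a3=0.785, a4=15.246, a5=1.720, a0=32.299; τ=−ln(0.0953)/32.299=0.073 → t=0.317 > T=0.28: stop.
R first becomes ≥ 8 when it reaches 8 at the event at t=0.136.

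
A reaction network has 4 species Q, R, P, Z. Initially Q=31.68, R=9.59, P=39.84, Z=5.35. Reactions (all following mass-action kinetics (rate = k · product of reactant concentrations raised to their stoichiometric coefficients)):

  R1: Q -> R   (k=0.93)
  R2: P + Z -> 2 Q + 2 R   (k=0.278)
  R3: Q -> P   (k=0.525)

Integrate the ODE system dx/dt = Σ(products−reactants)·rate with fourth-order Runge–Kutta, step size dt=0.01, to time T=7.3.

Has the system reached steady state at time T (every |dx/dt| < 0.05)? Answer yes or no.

RK4 with dt=0.01: 730 steps to T=7.3. Trajectory (selected grid times):
t=0.00: Q=31.68 R=9.59 P=39.84 Z=5.35
t=0.81: Q=13.55 R=38.71 P=44.89 Z=0.00
t=1.62: Q=4.17 R=44.71 P=48.28 Z=0.00
t=2.43: Q=1.28 R=46.56 P=49.32 Z=0.00
t=3.24: Q=0.39 R=47.13 P=49.64 Z=0.00
t=4.06: Q=0.12 R=47.30 P=49.74 Z=0.00
t=4.87: Q=0.04 R=47.35 P=49.77 Z=0.00
t=5.68: Q=0.01 R=47.37 P=49.78 Z=0.00
t=6.49: Q=0.00 R=47.38 P=49.78 Z=0.00
t=7.30: Q=0.00 R=47.38 P=49.78 Z=0.00
Rates at T: R1=0.0010, R2=0.0000, R3=0.0006
dx/dt at T (Σ net stoichiometry × rate): Q=-0.0016, R=+0.0010, P=+0.0006, Z=-0.0000
Largest |dx/dt| is |-0.0016| (Q) < 0.05 → steady.

Steady state at T: yes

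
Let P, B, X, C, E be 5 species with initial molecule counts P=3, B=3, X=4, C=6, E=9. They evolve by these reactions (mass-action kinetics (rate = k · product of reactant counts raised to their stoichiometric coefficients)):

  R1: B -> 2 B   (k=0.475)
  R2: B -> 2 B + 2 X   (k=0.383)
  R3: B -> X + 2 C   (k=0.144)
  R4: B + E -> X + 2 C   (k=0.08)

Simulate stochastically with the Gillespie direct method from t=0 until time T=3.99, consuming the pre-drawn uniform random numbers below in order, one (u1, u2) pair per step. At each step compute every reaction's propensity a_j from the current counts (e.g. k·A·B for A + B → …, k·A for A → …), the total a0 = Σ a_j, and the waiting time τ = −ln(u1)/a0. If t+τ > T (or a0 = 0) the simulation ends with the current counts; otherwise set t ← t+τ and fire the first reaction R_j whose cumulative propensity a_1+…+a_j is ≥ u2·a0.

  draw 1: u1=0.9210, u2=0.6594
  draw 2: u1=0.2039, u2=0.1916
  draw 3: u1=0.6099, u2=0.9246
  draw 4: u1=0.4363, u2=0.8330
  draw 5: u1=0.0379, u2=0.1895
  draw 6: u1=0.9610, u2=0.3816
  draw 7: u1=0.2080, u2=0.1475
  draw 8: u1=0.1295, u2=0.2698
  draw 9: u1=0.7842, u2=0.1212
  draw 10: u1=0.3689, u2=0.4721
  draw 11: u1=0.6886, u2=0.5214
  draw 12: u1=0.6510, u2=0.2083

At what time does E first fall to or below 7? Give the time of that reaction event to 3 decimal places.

Threshold first reached at t = 0.601

t=0.000: P=3 B=3 X=4 C=6 E=9
Draw 1: a1=1.425, a2=1.149, a3=0.432, a4=2.160, a0=5.166; τ=−ln(0.9210)/5.166=0.016 → t=0.016; u2·a0=0.6594·5.166=3.406; a1+…+a3=3.006 < 3.406 ≤ a1+…+a4=5.166 → R4 fires; P=3 B=2 X=5 C=8 E=8
Draw 2: a1=0.950, a2=0.766, a3=0.288, a4=1.280, a0=3.284; τ=−ln(0.2039)/3.284=0.484 → t=0.500; u2·a0=0.1916·3.284=0.629 ≤ a1=0.950 → R1 fires; P=3 B=3 X=5 C=8 E=8
Draw 3: a1=1.425, a2=1.149, a3=0.432, a4=1.920, a0=4.926; τ=−ln(0.6099)/4.926=0.100 → t=0.601; u2·a0=0.9246·4.926=4.555; a1+…+a3=3.006 < 4.555 ≤ a1+…+a4=4.926 → R4 fires; P=3 B=2 X=6 C=10 E=7
Draw 4: a1=0.950, a2=0.766, a3=0.288, a4=1.120, a0=3.124; τ=−ln(0.4363)/3.124=0.266 → t=0.866; u2·a0=0.8330·3.124=2.602; a1+…+a3=2.004 < 2.602 ≤ a1+…+a4=3.124 → R4 fires; P=3 B=1 X=7 C=12 E=6
Draw 5: a1=0.475, a2=0.383, a3=0.144, a4=0.480, a0=1.482; τ=−ln(0.0379)/1.482=2.208 → t=3.074; u2·a0=0.1895·1.482=0.281 ≤ a1=0.475 → R1 fires; P=3 B=2 X=7 C=12 E=6
Draw 6: a1=0.950, a2=0.766, a3=0.288, a4=0.960, a0=2.964; τ=−ln(0.9610)/2.964=0.013 → t=3.088; u2·a0=0.3816·2.964=1.131; a1=0.950 < 1.131 ≤ a1+a2=1.716 → R2 fires; P=3 B=3 X=9 C=12 E=6
Draw 7: a1=1.425, a2=1.149, a3=0.432, a4=1.440, a0=4.446; τ=−ln(0.2080)/4.446=0.353 → t=3.441; u2·a0=0.1475·4.446=0.656 ≤ a1=1.425 → R1 fires; P=3 B=4 X=9 C=12 E=6
Draw 8: a1=1.900, a2=1.532, a3=0.576, a4=1.920, a0=5.928; τ=−ln(0.1295)/5.928=0.345 → t=3.786; u2·a0=0.2698·5.928=1.599 ≤ a1=1.900 → R1 fires; P=3 B=5 X=9 C=12 E=6
Draw 9: a1=2.375, a2=1.915, a3=0.720, a4=2.400, a0=7.410; τ=−ln(0.7842)/7.410=0.033 → t=3.819; u2·a0=0.1212·7.410=0.898 ≤ a1=2.375 → R1 fires; P=3 B=6 X=9 C=12 E=6
Draw 10: a1=2.850, a2=2.298, a3=0.864, a4=2.880, a0=8.892; τ=−ln(0.3689)/8.892=0.112 → t=3.931; u2·a0=0.4721·8.892=4.198; a1=2.850 < 4.198 ≤ a1+a2=5.148 → R2 fires; P=3 B=7 X=11 C=12 E=6
Draw 11: a1=3.325, a2=2.681, a3=1.008, a4=3.360, a0=10.374; τ=−ln(0.6886)/10.374=0.036 → t=3.967; u2·a0=0.5214·10.374=5.409; a1=3.325 < 5.409 ≤ a1+a2=6.006 → R2 fires; P=3 B=8 X=13 C=12 E=6
Draw 12: a1=3.800, a2=3.064, a3=1.152, a4=3.840, a0=11.856; τ=−ln(0.6510)/11.856=0.036 → t=4.003 > T=3.99: stop.
E first becomes ≤ 7 when it reaches 7 at the event at t=0.601.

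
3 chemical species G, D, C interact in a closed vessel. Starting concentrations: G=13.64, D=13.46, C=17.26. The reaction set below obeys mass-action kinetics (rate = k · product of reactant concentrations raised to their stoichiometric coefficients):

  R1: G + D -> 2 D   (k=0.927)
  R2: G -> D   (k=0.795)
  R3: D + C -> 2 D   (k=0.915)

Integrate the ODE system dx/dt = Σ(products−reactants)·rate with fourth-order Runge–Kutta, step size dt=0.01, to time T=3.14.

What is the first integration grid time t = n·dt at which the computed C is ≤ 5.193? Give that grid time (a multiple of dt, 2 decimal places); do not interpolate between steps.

RK4 with dt=0.01: 314 steps to T=3.14. Trajectory (selected grid times):
t=0.00: G=13.64 D=13.46 C=17.26
t=0.05: G=4.25 D=34.43 C=5.68
t=0.06: G=3.02 D=37.25 C=4.09
t=0.35: G=0.00 D=44.36 C=0.00
t=0.70: G=0.00 D=44.36 C=0.00
t=1.05: G=0.00 D=44.36 C=0.00
t=1.40: G=0.00 D=44.36 C=0.00
t=1.74: G=0.00 D=44.36 C=0.00
t=2.09: G=0.00 D=44.36 C=0.00
t=2.44: G=0.00 D=44.36 C=0.00
t=2.79: G=0.00 D=44.36 C=0.00
t=3.14: G=0.00 D=44.36 C=0.00
C(0.05)=5.676 > 5.193 but C(0.06)=4.087 ≤ 5.193, so the first grid time is t=0.06.

Threshold first reached at t = 0.06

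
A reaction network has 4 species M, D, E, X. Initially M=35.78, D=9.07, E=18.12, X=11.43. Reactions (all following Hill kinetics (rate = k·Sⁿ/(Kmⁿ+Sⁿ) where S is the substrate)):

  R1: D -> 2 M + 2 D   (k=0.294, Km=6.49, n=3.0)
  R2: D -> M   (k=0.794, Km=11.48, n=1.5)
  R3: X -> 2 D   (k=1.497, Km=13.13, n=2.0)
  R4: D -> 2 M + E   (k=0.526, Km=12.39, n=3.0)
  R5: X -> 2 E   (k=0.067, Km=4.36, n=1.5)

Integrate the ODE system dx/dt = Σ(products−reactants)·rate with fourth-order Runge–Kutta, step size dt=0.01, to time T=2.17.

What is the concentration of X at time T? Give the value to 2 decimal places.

X at T = 10.02

RK4 with dt=0.01: 217 steps to T=2.17. Trajectory (selected grid times):
t=0.00: M=35.78 D=9.07 E=18.12 X=11.43
t=0.24: M=36.04 D=9.31 E=18.18 X=11.26
t=0.48: M=36.30 D=9.55 E=18.25 X=11.10
t=0.72: M=36.57 D=9.78 E=18.31 X=10.94
t=0.96: M=36.85 D=10.00 E=18.38 X=10.78
t=1.21: M=37.15 D=10.22 E=18.45 X=10.62
t=1.45: M=37.45 D=10.42 E=18.53 X=10.46
t=1.69: M=37.75 D=10.62 E=18.60 X=10.31
t=1.93: M=38.05 D=10.81 E=18.67 X=10.16
t=2.17: M=38.36 D=10.99 E=18.75 X=10.02
Read off X at T=2.17: 10.02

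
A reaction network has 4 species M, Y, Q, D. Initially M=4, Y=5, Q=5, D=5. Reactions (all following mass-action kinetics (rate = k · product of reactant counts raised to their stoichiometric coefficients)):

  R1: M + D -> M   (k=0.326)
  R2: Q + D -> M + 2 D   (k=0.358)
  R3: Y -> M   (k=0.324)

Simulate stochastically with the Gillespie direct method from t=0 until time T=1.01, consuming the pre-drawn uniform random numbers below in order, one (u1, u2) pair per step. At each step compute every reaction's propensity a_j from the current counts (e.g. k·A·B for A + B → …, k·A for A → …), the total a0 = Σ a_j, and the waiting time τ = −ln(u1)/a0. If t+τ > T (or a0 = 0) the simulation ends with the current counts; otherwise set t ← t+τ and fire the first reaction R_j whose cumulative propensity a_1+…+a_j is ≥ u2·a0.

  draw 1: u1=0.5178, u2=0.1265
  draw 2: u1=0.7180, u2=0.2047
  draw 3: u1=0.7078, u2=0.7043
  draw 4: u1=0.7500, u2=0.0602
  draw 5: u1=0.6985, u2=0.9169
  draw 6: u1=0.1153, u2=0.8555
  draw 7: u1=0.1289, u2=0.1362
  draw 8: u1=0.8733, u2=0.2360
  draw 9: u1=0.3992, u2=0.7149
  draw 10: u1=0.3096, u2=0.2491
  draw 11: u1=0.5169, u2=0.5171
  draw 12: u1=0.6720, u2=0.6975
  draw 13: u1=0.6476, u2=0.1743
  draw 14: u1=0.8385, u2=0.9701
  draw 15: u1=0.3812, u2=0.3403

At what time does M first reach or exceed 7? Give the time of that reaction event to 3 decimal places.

t=0.000: M=4 Y=5 Q=5 D=5
Draw 1: a1=6.520, a2=8.950, a3=1.620, a0=17.090; τ=−ln(0.5178)/17.090=0.039 → t=0.039; u2·a0=0.1265·17.090=2.162 ≤ a1=6.520 → R1 fires; M=4 Y=5 Q=5 D=4
Draw 2: a1=5.216, a2=7.160, a3=1.620, a0=13.996; τ=−ln(0.7180)/13.996=0.024 → t=0.062; u2·a0=0.2047·13.996=2.865 ≤ a1=5.216 → R1 fires; M=4 Y=5 Q=5 D=3
Draw 3: a1=3.912, a2=5.370, a3=1.620, a0=10.902; τ=−ln(0.7078)/10.902=0.032 → t=0.094; u2·a0=0.7043·10.902=7.678; a1=3.912 < 7.678 ≤ a1+a2=9.282 → R2 fires; M=5 Y=5 Q=4 D=4
Draw 4: a1=6.520, a2=5.728, a3=1.620, a0=13.868; τ=−ln(0.7500)/13.868=0.021 → t=0.115; u2·a0=0.0602·13.868=0.835 ≤ a1=6.520 → R1 fires; M=5 Y=5 Q=4 D=3
Draw 5: a1=4.890, a2=4.296, a3=1.620, a0=10.806; τ=−ln(0.6985)/10.806=0.033 → t=0.148; u2·a0=0.9169·10.806=9.908; a1+a2=9.186 < 9.908 ≤ a1+…+a3=10.806 → R3 fires; M=6 Y=4 Q=4 D=3
Draw 6: a1=5.868, a2=4.296, a3=1.296, a0=11.460; τ=−ln(0.1153)/11.460=0.189 → t=0.336; u2·a0=0.8555·11.460=9.804; a1=5.868 < 9.804 ≤ a1+a2=10.164 → R2 fires; M=7 Y=4 Q=3 D=4
Draw 7: a1=9.128, a2=4.296, a3=1.296, a0=14.720; τ=−ln(0.1289)/14.720=0.139 → t=0.476; u2·a0=0.1362·14.720=2.005 ≤ a1=9.128 → R1 fires; M=7 Y=4 Q=3 D=3
Draw 8: a1=6.846, a2=3.222, a3=1.296, a0=11.364; τ=−ln(0.8733)/11.364=0.012 → t=0.487; u2·a0=0.2360·11.364=2.682 ≤ a1=6.846 → R1 fires; M=7 Y=4 Q=3 D=2
Draw 9: a1=4.564, a2=2.148, a3=1.296, a0=8.008; τ=−ln(0.3992)/8.008=0.115 → t=0.602; u2·a0=0.7149·8.008=5.725; a1=4.564 < 5.725 ≤ a1+a2=6.712 → R2 fires; M=8 Y=4 Q=2 D=3
Draw 10: a1=7.824, a2=2.148, a3=1.296, a0=11.268; τ=−ln(0.3096)/11.268=0.104 → t=0.706; u2·a0=0.2491·11.268=2.807 ≤ a1=7.824 → R1 fires; M=8 Y=4 Q=2 D=2
Draw 11: a1=5.216, a2=1.432, a3=1.296, a0=7.944; τ=−ln(0.5169)/7.944=0.083 → t=0.789; u2·a0=0.5171·7.944=4.108 ≤ a1=5.216 → R1 fires; M=8 Y=4 Q=2 D=1
Draw 12: a1=2.608, a2=0.716, a3=1.296, a0=4.620; τ=−ln(0.6720)/4.620=0.086 → t=0.875; u2·a0=0.6975·4.620=3.222; a1=2.608 < 3.222 ≤ a1+a2=3.324 → R2 fires; M=9 Y=4 Q=1 D=2
Draw 13: a1=5.868, a2=0.716, a3=1.296, a0=7.880; τ=−ln(0.6476)/7.880=0.055 → t=0.930; u2·a0=0.1743·7.880=1.373 ≤ a1=5.868 → R1 fires; M=9 Y=4 Q=1 D=1
Draw 14: a1=2.934, a2=0.358, a3=1.296, a0=4.588; τ=−ln(0.8385)/4.588=0.038 → t=0.969; u2·a0=0.9701·4.588=4.451; a1+a2=3.292 < 4.451 ≤ a1+…+a3=4.588 → R3 fires; M=10 Y=3 Q=1 D=1
Draw 15: a1=3.260, a2=0.358, a3=0.972, a0=4.590; τ=−ln(0.3812)/4.590=0.210 → t=1.179 > T=1.01: stop.
M first becomes ≥ 7 when it reaches 7 at the event at t=0.336.

Threshold first reached at t = 0.336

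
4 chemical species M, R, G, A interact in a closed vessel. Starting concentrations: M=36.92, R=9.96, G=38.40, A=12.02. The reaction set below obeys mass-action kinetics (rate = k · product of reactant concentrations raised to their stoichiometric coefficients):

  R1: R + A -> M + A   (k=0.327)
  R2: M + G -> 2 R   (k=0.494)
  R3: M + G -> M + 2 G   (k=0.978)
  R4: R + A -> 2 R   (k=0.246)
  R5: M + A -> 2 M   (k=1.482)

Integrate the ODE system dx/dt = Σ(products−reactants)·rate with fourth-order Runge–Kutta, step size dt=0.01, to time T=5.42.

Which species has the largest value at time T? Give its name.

RK4 with dt=0.01: 542 steps to T=5.42. Trajectory (selected grid times):
t=0.00: M=36.92 R=9.96 G=38.40 A=12.02
t=0.60: M=0.00 R=108.60 G=87.09 A=0.00
t=1.20: M=0.00 R=108.60 G=87.09 A=0.00
t=1.81: M=0.00 R=108.60 G=87.09 A=0.00
t=2.41: M=0.00 R=108.60 G=87.09 A=0.00
t=3.01: M=0.00 R=108.60 G=87.09 A=0.00
t=3.61: M=0.00 R=108.60 G=87.09 A=0.00
t=4.22: M=0.00 R=108.60 G=87.09 A=0.00
t=4.82: M=0.00 R=108.60 G=87.09 A=0.00
t=5.42: M=0.00 R=108.60 G=87.09 A=0.00
At T=5.42: M=0.00 R=108.60 G=87.09 A=0.00; the largest is R.

Dominant species at T: R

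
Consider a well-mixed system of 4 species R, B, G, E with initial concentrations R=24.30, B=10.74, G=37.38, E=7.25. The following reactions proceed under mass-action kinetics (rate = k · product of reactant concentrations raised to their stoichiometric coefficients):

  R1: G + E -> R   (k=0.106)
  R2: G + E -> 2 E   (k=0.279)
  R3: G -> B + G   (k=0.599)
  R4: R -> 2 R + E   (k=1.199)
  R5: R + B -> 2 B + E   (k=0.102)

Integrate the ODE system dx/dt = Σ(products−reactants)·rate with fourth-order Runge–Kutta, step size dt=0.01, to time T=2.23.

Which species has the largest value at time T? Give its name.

RK4 with dt=0.01: 223 steps to T=2.23. Trajectory (selected grid times):
t=0.00: R=24.30 B=10.74 G=37.38 E=7.25
t=0.25: R=29.00 B=26.64 G=3.36 E=44.03
t=0.50: R=15.63 B=47.90 G=0.01 E=73.55
t=0.74: R=5.38 B=60.99 G=0.00 E=89.48
t=0.99: R=1.42 B=65.85 G=0.00 E=95.24
t=1.24: R=0.35 B=67.15 G=0.00 E=96.77
t=1.49: R=0.09 B=67.47 G=0.00 E=97.15
t=1.73: R=0.02 B=67.55 G=0.00 E=97.24
t=1.98: R=0.01 B=67.57 G=0.00 E=97.26
t=2.23: R=0.00 B=67.57 G=0.00 E=97.27
At T=2.23: R=0.00 B=67.57 G=0.00 E=97.27; the largest is E.

Dominant species at T: E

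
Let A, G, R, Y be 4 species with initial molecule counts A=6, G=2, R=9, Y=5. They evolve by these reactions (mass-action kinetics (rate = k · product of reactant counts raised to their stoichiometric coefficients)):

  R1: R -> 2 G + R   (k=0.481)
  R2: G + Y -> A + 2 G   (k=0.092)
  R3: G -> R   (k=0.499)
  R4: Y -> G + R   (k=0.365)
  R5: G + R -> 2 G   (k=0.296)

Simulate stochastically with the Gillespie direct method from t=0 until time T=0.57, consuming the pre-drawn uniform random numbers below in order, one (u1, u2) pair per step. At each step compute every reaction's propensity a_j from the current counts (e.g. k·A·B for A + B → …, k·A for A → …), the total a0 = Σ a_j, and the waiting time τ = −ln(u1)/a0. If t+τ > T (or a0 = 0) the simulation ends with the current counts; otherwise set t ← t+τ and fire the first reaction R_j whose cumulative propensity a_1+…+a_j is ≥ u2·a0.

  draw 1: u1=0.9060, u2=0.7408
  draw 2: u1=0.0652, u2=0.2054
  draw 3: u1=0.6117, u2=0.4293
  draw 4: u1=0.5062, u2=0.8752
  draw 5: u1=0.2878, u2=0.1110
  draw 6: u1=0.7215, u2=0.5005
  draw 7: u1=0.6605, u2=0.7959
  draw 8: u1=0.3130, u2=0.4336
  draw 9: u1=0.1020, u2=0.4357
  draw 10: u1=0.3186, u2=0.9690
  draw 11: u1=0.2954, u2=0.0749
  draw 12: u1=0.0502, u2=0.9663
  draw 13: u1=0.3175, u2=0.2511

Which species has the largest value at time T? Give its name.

t=0.000: A=6 G=2 R=9 Y=5
Draw 1: a1=4.329, a2=0.920, a3=0.998, a4=1.825, a5=5.328, a0=13.400; τ=−ln(0.9060)/13.400=0.007 → t=0.007; u2·a0=0.7408·13.400=9.927; a1+…+a4=8.072 < 9.927 ≤ a1+…+a5=13.400 → R5 fires; A=6 G=3 R=8 Y=5
Draw 2: a1=3.848, a2=1.380, a3=1.497, a4=1.825, a5=7.104, a0=15.654; τ=−ln(0.0652)/15.654=0.174 → t=0.182; u2·a0=0.2054·15.654=3.215 ≤ a1=3.848 → R1 fires; A=6 G=5 R=8 Y=5
Draw 3: a1=3.848, a2=2.300, a3=2.495, a4=1.825, a5=11.840, a0=22.308; τ=−ln(0.6117)/22.308=0.022 → t=0.204; u2·a0=0.4293·22.308=9.577; a1+…+a3=8.643 < 9.577 ≤ a1+…+a4=10.468 → R4 fires; A=6 G=6 R=9 Y=4
Draw 4: a1=4.329, a2=2.208, a3=2.994, a4=1.460, a5=15.984, a0=26.975; τ=−ln(0.5062)/26.975=0.025 → t=0.229; u2·a0=0.8752·26.975=23.609; a1+…+a4=10.991 < 23.609 ≤ a1+…+a5=26.975 → R5 fires; A=6 G=7 R=8 Y=4
Draw 5: a1=3.848, a2=2.576, a3=3.493, a4=1.460, a5=16.576, a0=27.953; τ=−ln(0.2878)/27.953=0.045 → t=0.274; u2·a0=0.1110·27.953=3.103 ≤ a1=3.848 → R1 fires; A=6 G=9 R=8 Y=4
Draw 6: a1=3.848, a2=3.312, a3=4.491, a4=1.460, a5=21.312, a0=34.423; τ=−ln(0.7215)/34.423=0.009 → t=0.283; u2·a0=0.5005·34.423=17.229; a1+…+a4=13.111 < 17.229 ≤ a1+…+a5=34.423 → R5 fires; A=6 G=10 R=7 Y=4
Draw 7: a1=3.367, a2=3.680, a3=4.990, a4=1.460, a5=20.720, a0=34.217; τ=−ln(0.6605)/34.217=0.012 → t=0.295; u2·a0=0.7959·34.217=27.233; a1+…+a4=13.497 < 27.233 ≤ a1+…+a5=34.217 → R5 fires; A=6 G=11 R=6 Y=4
Draw 8: a1=2.886, a2=4.048, a3=5.489, a4=1.460, a5=19.536, a0=33.419; τ=−ln(0.3130)/33.419=0.035 → t=0.330; u2·a0=0.4336·33.419=14.490; a1+…+a4=13.883 < 14.490 ≤ a1+…+a5=33.419 → R5 fires; A=6 G=12 R=5 Y=4
Draw 9: a1=2.405, a2=4.416, a3=5.988, a4=1.460, a5=17.760, a0=32.029; τ=−ln(0.1020)/32.029=0.071 → t=0.401; u2·a0=0.4357·32.029=13.955; a1+…+a3=12.809 < 13.955 ≤ a1+…+a4=14.269 → R4 fires; A=6 G=13 R=6 Y=3
Draw 10: a1=2.886, a2=3.588, a3=6.487, a4=1.095, a5=23.088, a0=37.144; τ=−ln(0.3186)/37.144=0.031 → t=0.432; u2·a0=0.9690·37.144=35.993; a1+…+a4=14.056 < 35.993 ≤ a1+…+a5=37.144 → R5 fires; A=6 G=14 R=5 Y=3
Draw 11: a1=2.405, a2=3.864, a3=6.986, a4=1.095, a5=20.720, a0=35.070; τ=−ln(0.2954)/35.070=0.035 → t=0.467; u2·a0=0.0749·35.070=2.627; a1=2.405 < 2.627 ≤ a1+a2=6.269 → R2 fires; A=7 G=15 R=5 Y=2
Draw 12: a1=2.405, a2=2.760, a3=7.485, a4=0.730, a5=22.200, a0=35.580; τ=−ln(0.0502)/35.580=0.084 → t=0.551; u2·a0=0.9663·35.580=34.381; a1+…+a4=13.380 < 34.381 ≤ a1+…+a5=35.580 → R5 fires; A=7 G=16 R=4 Y=2
Draw 13: a1=1.924, a2=2.944, a3=7.984, a4=0.730, a5=18.944, a0=32.526; τ=−ln(0.3175)/32.526=0.035 → t=0.586 > T=0.57: stop.
At T=0.57: A=7 G=16 R=4 Y=2; the largest is G.

Dominant species at T: G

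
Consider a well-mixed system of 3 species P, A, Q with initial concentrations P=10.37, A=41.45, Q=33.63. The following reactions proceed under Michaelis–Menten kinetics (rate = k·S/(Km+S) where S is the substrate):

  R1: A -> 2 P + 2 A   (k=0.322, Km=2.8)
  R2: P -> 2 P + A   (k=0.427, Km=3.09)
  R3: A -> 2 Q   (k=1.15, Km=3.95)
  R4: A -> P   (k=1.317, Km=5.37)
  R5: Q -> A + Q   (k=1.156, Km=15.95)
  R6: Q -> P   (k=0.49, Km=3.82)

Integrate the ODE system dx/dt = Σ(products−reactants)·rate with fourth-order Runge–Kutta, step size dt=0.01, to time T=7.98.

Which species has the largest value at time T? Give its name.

RK4 with dt=0.01: 798 steps to T=7.98. Trajectory (selected grid times):
t=0.00: P=10.37 A=41.45 Q=33.63
t=0.89: P=12.64 A=40.75 Q=35.11
t=1.77: P=14.88 A=40.08 Q=36.56
t=2.66: P=17.17 A=39.42 Q=38.03
t=3.55: P=19.45 A=38.79 Q=39.49
t=4.43: P=21.72 A=38.17 Q=40.93
t=5.32: P=24.01 A=37.56 Q=42.38
t=6.21: P=26.31 A=36.97 Q=43.83
t=7.09: P=28.58 A=36.39 Q=45.26
t=7.98: P=30.88 A=35.82 Q=46.71
At T=7.98: P=30.88 A=35.82 Q=46.71; the largest is Q.

Dominant species at T: Q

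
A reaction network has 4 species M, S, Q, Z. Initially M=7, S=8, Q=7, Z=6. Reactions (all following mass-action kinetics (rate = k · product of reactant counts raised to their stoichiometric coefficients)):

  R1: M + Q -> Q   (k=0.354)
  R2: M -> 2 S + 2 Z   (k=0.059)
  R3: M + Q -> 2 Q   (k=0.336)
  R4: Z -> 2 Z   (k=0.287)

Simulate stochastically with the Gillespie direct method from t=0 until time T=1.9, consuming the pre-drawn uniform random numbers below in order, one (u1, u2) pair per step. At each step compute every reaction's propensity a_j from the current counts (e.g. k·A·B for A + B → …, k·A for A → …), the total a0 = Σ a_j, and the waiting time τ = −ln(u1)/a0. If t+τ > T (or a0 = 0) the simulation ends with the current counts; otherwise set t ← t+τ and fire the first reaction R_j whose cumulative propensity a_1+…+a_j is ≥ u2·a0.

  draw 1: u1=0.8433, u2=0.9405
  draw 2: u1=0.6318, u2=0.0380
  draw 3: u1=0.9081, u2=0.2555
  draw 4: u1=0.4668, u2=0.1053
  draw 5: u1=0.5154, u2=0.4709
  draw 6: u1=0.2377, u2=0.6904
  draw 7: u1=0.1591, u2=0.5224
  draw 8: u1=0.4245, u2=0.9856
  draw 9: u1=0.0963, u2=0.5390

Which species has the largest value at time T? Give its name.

Dominant species at T: Q

t=0.000: M=7 S=8 Q=7 Z=6
Draw 1: a1=17.346, a2=0.413, a3=16.464, a4=1.722, a0=35.945; τ=−ln(0.8433)/35.945=0.005 → t=0.005; u2·a0=0.9405·35.945=33.806; a1+a2=17.759 < 33.806 ≤ a1+…+a3=34.223 → R3 fires; M=6 S=8 Q=8 Z=6
Draw 2: a1=16.992, a2=0.354, a3=16.128, a4=1.722, a0=35.196; τ=−ln(0.6318)/35.196=0.013 → t=0.018; u2·a0=0.0380·35.196=1.337 ≤ a1=16.992 → R1 fires; M=5 S=8 Q=8 Z=6
Draw 3: a1=14.160, a2=0.295, a3=13.440, a4=1.722, a0=29.617; τ=−ln(0.9081)/29.617=0.003 → t=0.021; u2·a0=0.2555·29.617=7.567 ≤ a1=14.160 → R1 fires; M=4 S=8 Q=8 Z=6
Draw 4: a1=11.328, a2=0.236, a3=10.752, a4=1.722, a0=24.038; τ=−ln(0.4668)/24.038=0.032 → t=0.053; u2·a0=0.1053·24.038=2.531 ≤ a1=11.328 → R1 fires; M=3 S=8 Q=8 Z=6
Draw 5: a1=8.496, a2=0.177, a3=8.064, a4=1.722, a0=18.459; τ=−ln(0.5154)/18.459=0.036 → t=0.089; u2·a0=0.4709·18.459=8.692; a1+a2=8.673 < 8.692 ≤ a1+…+a3=16.737 → R3 fires; M=2 S=8 Q=9 Z=6
Draw 6: a1=6.372, a2=0.118, a3=6.048, a4=1.722, a0=14.260; τ=−ln(0.2377)/14.260=0.101 → t=0.189; u2·a0=0.6904·14.260=9.845; a1+a2=6.490 < 9.845 ≤ a1+…+a3=12.538 → R3 fires; M=1 S=8 Q=10 Z=6
Draw 7: a1=3.540, a2=0.059, a3=3.360, a4=1.722, a0=8.681; τ=−ln(0.1591)/8.681=0.212 → t=0.401; u2·a0=0.5224·8.681=4.535; a1+a2=3.599 < 4.535 ≤ a1+…+a3=6.959 → R3 fires; M=0 S=8 Q=11 Z=6
Draw 8: a1=0.000, a2=0.000, a3=0.000, a4=1.722, a0=1.722; τ=−ln(0.4245)/1.722=0.498 → t=0.899; u2·a0=0.9856·1.722=1.697; a1+…+a3=0.000 < 1.697 ≤ a1+…+a4=1.722 → R4 fires; M=0 S=8 Q=11 Z=7
Draw 9: a1=0.000, a2=0.000, a3=0.000, a4=2.009, a0=2.009; τ=−ln(0.0963)/2.009=1.165 → t=2.064 > T=1.9: stop.
At T=1.9: M=0 S=8 Q=11 Z=7; the largest is Q.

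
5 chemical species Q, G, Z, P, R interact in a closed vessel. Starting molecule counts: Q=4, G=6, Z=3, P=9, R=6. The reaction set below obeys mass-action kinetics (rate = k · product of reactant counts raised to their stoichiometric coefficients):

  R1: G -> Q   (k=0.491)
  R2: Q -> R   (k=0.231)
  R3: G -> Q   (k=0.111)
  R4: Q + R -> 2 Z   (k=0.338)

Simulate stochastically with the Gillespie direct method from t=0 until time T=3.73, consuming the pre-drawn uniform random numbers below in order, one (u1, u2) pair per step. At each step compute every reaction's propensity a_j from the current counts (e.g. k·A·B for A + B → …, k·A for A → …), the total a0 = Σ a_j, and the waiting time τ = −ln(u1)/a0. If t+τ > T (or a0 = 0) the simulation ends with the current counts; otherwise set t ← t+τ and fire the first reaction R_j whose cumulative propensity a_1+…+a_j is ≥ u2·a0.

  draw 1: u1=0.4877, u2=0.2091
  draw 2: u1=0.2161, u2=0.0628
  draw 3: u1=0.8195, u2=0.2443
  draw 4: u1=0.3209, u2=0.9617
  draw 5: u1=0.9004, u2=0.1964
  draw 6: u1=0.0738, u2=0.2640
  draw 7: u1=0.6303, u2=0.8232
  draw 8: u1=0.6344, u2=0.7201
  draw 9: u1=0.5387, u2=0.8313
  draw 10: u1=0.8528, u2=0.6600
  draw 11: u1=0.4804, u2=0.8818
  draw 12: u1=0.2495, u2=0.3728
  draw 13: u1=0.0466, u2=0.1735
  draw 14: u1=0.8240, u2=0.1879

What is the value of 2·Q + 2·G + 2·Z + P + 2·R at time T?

Check how each reaction changes W = 2·Q + 2·G + 2·Z + P + 2·R (weight of products minus weight of reactants):
R1: G -> Q: (2·1) − (2·1) = 2 − 2 = 0
R2: Q -> R: (2·1) − (2·1) = 2 − 2 = 0
R3: G -> Q: (2·1) − (2·1) = 2 − 2 = 0
R4: Q + R -> 2 Z: (2·2) − (2·1 + 2·1) = 4 − 4 = 0
Every reaction leaves W unchanged, so W is conserved and no simulation is needed: W(T) = W(0) = 2·4 + 2·6 + 2·3 + 9 + 2·6 = 47

Value at T = 47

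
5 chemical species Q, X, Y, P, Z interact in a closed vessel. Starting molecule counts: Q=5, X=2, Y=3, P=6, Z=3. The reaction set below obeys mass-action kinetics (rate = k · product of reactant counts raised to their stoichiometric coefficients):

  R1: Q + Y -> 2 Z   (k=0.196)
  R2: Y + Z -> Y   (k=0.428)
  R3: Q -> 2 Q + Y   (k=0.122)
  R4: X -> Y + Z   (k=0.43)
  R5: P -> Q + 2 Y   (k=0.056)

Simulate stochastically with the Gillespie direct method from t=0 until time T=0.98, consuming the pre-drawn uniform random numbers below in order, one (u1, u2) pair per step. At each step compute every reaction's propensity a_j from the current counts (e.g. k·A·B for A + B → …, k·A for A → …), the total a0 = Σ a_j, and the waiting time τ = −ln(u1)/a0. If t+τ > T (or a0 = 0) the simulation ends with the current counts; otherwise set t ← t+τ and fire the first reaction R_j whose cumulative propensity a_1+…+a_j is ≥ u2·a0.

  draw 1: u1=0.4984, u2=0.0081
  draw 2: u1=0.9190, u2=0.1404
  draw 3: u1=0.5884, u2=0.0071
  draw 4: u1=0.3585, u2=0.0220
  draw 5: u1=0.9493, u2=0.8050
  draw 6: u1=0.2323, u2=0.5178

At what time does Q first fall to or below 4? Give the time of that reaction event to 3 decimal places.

Threshold first reached at t = 0.081

t=0.000: Q=5 X=2 Y=3 P=6 Z=3
Draw 1: a1=2.940, a2=3.852, a3=0.610, a4=0.860, a5=0.336, a0=8.598; τ=−ln(0.4984)/8.598=0.081 → t=0.081; u2·a0=0.0081·8.598=0.070 ≤ a1=2.940 → R1 fires; Q=4 X=2 Y=2 P=6 Z=5
Draw 2: a1=1.568, a2=4.280, a3=0.488, a4=0.860, a5=0.336, a0=7.532; τ=−ln(0.9190)/7.532=0.011 → t=0.092; u2·a0=0.1404·7.532=1.057 ≤ a1=1.568 → R1 fires; Q=3 X=2 Y=1 P=6 Z=7
Draw 3: a1=0.588, a2=2.996, a3=0.366, a4=0.860, a5=0.336, a0=5.146; τ=−ln(0.5884)/5.146=0.103 → t=0.195; u2·a0=0.0071·5.146=0.037 ≤ a1=0.588 → R1 fires; Q=2 X=2 Y=0 P=6 Z=9
Draw 4: a1=0.000, a2=0.000, a3=0.244, a4=0.860, a5=0.336, a0=1.440; τ=−ln(0.3585)/1.440=0.712 → t=0.908; u2·a0=0.0220·1.440=0.032; a1+a2=0.000 < 0.032 ≤ a1+…+a3=0.244 → R3 fires; Q=3 X=2 Y=1 P=6 Z=9
Draw 5: a1=0.588, a2=3.852, a3=0.366, a4=0.860, a5=0.336, a0=6.002; τ=−ln(0.9493)/6.002=0.009 → t=0.916; u2·a0=0.8050·6.002=4.832; a1+…+a3=4.806 < 4.832 ≤ a1+…+a4=5.666 → R4 fires; Q=3 X=1 Y=2 P=6 Z=10
Draw 6: a1=1.176, a2=8.560, a3=0.366, a4=0.430, a5=0.336, a0=10.868; τ=−ln(0.2323)/10.868=0.134 → t=1.051 > T=0.98: stop.
Q first becomes ≤ 4 when it reaches 4 at the event at t=0.081.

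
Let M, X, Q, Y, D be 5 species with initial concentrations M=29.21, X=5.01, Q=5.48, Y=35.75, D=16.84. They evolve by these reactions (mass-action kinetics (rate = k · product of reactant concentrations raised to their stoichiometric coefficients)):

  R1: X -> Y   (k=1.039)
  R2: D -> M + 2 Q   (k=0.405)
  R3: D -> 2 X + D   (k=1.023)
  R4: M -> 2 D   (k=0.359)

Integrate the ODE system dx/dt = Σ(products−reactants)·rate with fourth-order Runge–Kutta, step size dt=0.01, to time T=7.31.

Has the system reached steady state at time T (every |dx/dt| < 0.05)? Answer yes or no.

RK4 with dt=0.01: 731 steps to T=7.31. Trajectory (selected grid times):
t=0.00: M=29.21 X=5.01 Q=5.48 Y=35.75 D=16.84
t=0.81: M=28.11 X=27.33 Q=19.80 Y=49.60 D=26.19
t=1.62: M=29.54 X=45.66 Q=39.32 Y=80.59 D=33.10
t=2.44: M=32.47 X=60.86 Q=63.38 Y=126.15 D=39.27
t=3.25: M=36.36 X=74.09 Q=91.13 Y=183.00 D=45.37
t=4.06: M=41.06 X=86.88 Q=123.00 Y=250.74 D=51.90
t=4.87: M=46.54 X=100.15 Q=159.39 Y=329.38 D=59.14
t=5.69: M=52.90 X=114.72 Q=201.36 Y=420.81 D=67.39
t=6.50: M=60.09 X=130.73 Q=248.53 Y=523.97 D=76.61
t=7.31: M=68.26 X=148.74 Q=302.16 Y=641.41 D=87.07
Rates at T: R1=154.5385, R2=35.2646, R3=89.0758, R4=24.5066
dx/dt at T (Σ net stoichiometry × rate): M=+10.7580, X=+23.6130, Q=+70.5292, Y=+154.5385, D=+13.7485
Largest |dx/dt| is |+154.5385| (Y) ≥ 0.05 → not steady.

Steady state at T: no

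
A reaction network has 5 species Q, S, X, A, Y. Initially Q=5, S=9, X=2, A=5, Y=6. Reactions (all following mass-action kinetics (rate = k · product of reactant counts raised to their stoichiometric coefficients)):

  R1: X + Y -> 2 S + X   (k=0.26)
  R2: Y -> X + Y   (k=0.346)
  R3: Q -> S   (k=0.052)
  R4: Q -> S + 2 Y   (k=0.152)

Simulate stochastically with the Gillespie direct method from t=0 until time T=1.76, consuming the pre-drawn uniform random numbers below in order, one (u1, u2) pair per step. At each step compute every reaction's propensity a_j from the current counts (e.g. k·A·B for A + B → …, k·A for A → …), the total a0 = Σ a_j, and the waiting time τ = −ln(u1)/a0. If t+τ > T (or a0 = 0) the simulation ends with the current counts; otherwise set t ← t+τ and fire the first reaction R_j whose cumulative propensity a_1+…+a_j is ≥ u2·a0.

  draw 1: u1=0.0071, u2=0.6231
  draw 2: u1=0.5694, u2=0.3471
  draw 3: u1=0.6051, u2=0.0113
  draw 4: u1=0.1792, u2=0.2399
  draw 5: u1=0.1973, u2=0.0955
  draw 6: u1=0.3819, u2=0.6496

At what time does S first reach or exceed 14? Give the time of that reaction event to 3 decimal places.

t=0.000: Q=5 S=9 X=2 A=5 Y=6
Draw 1: a1=3.120, a2=2.076, a3=0.260, a4=0.760, a0=6.216; τ=−ln(0.0071)/6.216=0.796 → t=0.796; u2·a0=0.6231·6.216=3.873; a1=3.120 < 3.873 ≤ a1+a2=5.196 → R2 fires; Q=5 S=9 X=3 A=5 Y=6
Draw 2: a1=4.680, a2=2.076, a3=0.260, a4=0.760, a0=7.776; τ=−ln(0.5694)/7.776=0.072 → t=0.868; u2·a0=0.3471·7.776=2.699 ≤ a1=4.680 → R1 fires; Q=5 S=11 X=3 A=5 Y=5
Draw 3: a1=3.900, a2=1.730, a3=0.260, a4=0.760, a0=6.650; τ=−ln(0.6051)/6.650=0.076 → t=0.944; u2·a0=0.0113·6.650=0.075 ≤ a1=3.900 → R1 fires; Q=5 S=13 X=3 A=5 Y=4
Draw 4: a1=3.120, a2=1.384, a3=0.260, a4=0.760, a0=5.524; τ=−ln(0.1792)/5.524=0.311 → t=1.255; u2·a0=0.2399·5.524=1.325 ≤ a1=3.120 → R1 fires; Q=5 S=15 X=3 A=5 Y=3
Draw 5: a1=2.340, a2=1.038, a3=0.260, a4=0.760, a0=4.398; τ=−ln(0.1973)/4.398=0.369 → t=1.624; u2·a0=0.0955·4.398=0.420 ≤ a1=2.340 → R1 fires; Q=5 S=17 X=3 A=5 Y=2
Draw 6: a1=1.560, a2=0.692, a3=0.260, a4=0.760, a0=3.272; τ=−ln(0.3819)/3.272=0.294 → t=1.918 > T=1.76: stop.
S first becomes ≥ 14 when it reaches 15 at the event at t=1.255.

Threshold first reached at t = 1.255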